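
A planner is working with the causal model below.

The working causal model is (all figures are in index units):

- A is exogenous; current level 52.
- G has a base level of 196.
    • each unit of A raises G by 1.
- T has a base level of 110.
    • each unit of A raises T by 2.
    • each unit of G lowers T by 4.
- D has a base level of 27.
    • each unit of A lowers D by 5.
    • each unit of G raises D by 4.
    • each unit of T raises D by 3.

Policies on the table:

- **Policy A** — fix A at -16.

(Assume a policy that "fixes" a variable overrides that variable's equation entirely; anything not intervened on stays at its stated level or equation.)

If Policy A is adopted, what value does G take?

Policy A (A := -16):
  A = -16
  G = 196 + (-16) = 180

180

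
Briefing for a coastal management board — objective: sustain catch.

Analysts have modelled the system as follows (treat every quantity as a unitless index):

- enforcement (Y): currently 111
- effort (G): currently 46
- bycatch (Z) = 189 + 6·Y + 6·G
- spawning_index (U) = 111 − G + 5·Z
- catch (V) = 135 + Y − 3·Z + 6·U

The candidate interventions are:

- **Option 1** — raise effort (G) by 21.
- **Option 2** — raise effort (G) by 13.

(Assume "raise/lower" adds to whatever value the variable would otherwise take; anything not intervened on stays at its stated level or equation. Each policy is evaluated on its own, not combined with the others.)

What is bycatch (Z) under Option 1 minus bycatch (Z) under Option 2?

Option 1 (G + 21):
  Y = 111
  G = 46 + 21 = 67
  Z = 189 + 6·111 + 6·67 = 1257
Option 2 (G + 13):
  Y = 111
  G = 46 + 13 = 59
  Z = 189 + 6·111 + 6·59 = 1209
Z: 1257 − 1209 = 48

48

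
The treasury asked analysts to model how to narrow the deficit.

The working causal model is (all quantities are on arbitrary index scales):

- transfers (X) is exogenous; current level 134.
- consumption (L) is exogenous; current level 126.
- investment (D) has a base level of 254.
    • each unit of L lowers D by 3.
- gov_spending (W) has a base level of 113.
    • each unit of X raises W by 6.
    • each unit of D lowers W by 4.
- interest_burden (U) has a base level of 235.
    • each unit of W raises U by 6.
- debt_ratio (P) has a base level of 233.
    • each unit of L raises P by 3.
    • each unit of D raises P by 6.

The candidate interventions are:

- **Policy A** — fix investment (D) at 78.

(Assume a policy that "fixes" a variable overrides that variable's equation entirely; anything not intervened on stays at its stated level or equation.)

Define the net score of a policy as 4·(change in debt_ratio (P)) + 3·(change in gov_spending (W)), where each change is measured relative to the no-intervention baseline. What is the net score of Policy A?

2424

Baseline:
  X = 134
  L = 126
  D = 254 − 3·126 = -124
  W = 113 + 6·134 − 4·(-124) = 1413
  P = 233 + 3·126 + 6·(-124) = -133
Policy A (D := 78):
  X = 134
  L = 126
  D = 78
  W = 113 + 6·134 − 4·78 = 605
  P = 233 + 3·126 + 6·78 = 1079
ΔP = 1079 − (-133) = 1212; ΔW = 605 − 1413 = -808
Score = 4·1212 + 3·(-808) = 2424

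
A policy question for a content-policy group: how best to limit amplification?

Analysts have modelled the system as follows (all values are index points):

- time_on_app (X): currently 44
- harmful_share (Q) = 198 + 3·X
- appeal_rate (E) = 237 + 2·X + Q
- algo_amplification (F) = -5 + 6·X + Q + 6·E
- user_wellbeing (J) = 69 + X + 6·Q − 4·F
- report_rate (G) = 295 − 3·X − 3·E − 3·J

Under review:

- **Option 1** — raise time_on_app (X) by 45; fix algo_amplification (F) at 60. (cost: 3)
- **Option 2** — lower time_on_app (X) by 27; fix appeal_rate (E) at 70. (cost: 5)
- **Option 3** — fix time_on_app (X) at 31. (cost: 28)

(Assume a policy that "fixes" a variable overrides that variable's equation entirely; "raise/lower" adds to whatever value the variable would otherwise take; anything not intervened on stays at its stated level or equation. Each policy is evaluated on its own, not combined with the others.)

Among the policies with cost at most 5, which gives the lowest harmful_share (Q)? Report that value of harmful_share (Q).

249

Option 1 (X + 45, F := 60):
  X = 44 + 45 = 89
  Q = 198 + 3·89 = 465
Option 2 (X − 27, E := 70):
  X = 44 − 27 = 17
  Q = 198 + 3·17 = 249
Comparing — Option 1: Q=465, Option 2: Q=249. Lowest is 249 (Option 2).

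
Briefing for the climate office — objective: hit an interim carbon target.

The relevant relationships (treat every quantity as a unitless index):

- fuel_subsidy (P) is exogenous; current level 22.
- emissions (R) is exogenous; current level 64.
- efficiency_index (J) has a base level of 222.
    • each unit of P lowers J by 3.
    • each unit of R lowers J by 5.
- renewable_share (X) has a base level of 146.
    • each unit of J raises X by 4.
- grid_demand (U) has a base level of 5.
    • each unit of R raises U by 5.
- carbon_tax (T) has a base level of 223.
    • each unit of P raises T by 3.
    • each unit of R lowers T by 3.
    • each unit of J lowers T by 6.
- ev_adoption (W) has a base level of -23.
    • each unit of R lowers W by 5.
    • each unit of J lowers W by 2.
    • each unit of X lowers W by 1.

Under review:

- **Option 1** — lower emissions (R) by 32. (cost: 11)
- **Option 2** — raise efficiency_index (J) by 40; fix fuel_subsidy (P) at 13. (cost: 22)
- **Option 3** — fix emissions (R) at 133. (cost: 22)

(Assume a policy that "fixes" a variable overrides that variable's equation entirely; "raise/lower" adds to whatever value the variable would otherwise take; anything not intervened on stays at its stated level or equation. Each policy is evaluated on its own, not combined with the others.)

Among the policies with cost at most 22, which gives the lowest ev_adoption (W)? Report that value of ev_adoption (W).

-305

Option 1 (R − 32):
  P = 22
  R = 64 − 32 = 32
  J = 222 − 3·22 − 5·32 = -4
  X = 146 + 4·(-4) = 130
  W = -23 − 5·32 − 2·(-4) − 130 = -305
Option 2 (J + 40, P := 13):
  P = 13
  R = 64
  J = 222 − 3·13 − 5·64 (+40 from intervention) = -97
  X = 146 + 4·(-97) = -242
  W = -23 − 5·64 − 2·(-97) − (-242) = 93
Option 3 (R := 133):
  P = 22
  R = 133
  J = 222 − 3·22 − 5·133 = -509
  X = 146 + 4·(-509) = -1890
  W = -23 − 5·133 − 2·(-509) − (-1890) = 2220
Comparing — Option 1: W=-305, Option 2: W=93, Option 3: W=2220. Lowest is -305 (Option 1).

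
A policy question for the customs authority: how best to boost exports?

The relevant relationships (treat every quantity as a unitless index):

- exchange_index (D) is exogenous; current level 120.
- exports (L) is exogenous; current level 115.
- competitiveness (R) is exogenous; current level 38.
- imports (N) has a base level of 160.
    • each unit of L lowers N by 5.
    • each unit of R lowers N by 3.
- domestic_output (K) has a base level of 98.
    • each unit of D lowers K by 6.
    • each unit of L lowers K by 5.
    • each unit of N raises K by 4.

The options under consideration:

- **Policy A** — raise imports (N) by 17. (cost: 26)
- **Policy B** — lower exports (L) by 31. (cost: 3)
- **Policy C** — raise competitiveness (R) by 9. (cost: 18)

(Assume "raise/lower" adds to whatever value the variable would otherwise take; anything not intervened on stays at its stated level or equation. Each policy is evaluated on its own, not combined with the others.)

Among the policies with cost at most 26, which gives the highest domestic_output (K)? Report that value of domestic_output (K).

Policy A (N + 17):
  D = 120
  L = 115
  R = 38
  N = 160 − 5·115 − 3·38 (+17 from intervention) = -512
  K = 98 − 6·120 − 5·115 + 4·(-512) = -3245
Policy B (L − 31):
  D = 120
  L = 115 − 31 = 84
  R = 38
  N = 160 − 5·84 − 3·38 = -374
  K = 98 − 6·120 − 5·84 + 4·(-374) = -2538
Policy C (R + 9):
  D = 120
  L = 115
  R = 38 + 9 = 47
  N = 160 − 5·115 − 3·47 = -556
  K = 98 − 6·120 − 5·115 + 4·(-556) = -3421
Comparing — Policy A: K=-3245, Policy B: K=-2538, Policy C: K=-3421. Highest is -2538 (Policy B).

-2538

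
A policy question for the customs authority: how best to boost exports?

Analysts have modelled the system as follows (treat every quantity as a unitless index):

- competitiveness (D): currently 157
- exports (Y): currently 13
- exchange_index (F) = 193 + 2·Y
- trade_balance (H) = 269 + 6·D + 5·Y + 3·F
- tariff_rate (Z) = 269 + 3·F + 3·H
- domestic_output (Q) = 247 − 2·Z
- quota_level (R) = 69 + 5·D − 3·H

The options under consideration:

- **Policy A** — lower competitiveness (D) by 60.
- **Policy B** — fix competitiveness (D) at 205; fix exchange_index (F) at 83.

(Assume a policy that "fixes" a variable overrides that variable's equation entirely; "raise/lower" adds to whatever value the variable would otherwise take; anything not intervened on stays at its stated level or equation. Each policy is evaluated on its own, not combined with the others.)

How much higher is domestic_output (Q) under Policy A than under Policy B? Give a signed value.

Policy A (D − 60):
  D = 157 − 60 = 97
  Y = 13
  F = 193 + 2·13 = 219
  H = 269 + 6·97 + 5·13 + 3·219 = 1573
  Z = 269 + 3·219 + 3·1573 = 5645
  Q = 247 − 2·5645 = -11043
Policy B (D := 205, F := 83):
  D = 205
  Y = 13
  F = 83
  H = 269 + 6·205 + 5·13 + 3·83 = 1813
  Z = 269 + 3·83 + 3·1813 = 5957
  Q = 247 − 2·5957 = -11667
Q: -11043 − (-11667) = 624

624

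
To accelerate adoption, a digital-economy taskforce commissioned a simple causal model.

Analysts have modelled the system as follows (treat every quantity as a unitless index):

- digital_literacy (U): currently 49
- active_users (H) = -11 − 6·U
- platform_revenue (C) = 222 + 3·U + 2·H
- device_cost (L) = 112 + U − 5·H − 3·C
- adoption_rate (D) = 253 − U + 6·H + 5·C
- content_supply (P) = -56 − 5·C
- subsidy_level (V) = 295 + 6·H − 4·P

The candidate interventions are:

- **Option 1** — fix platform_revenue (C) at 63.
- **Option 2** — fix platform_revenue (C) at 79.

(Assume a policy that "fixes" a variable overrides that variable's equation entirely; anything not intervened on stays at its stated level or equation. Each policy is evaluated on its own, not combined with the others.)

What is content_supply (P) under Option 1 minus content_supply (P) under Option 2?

80

Option 1 (C := 63):
  U = 49
  H = -11 − 6·49 = -305
  C = 63
  P = -56 − 5·63 = -371
Option 2 (C := 79):
  U = 49
  H = -11 − 6·49 = -305
  C = 79
  P = -56 − 5·79 = -451
P: -371 − (-451) = 80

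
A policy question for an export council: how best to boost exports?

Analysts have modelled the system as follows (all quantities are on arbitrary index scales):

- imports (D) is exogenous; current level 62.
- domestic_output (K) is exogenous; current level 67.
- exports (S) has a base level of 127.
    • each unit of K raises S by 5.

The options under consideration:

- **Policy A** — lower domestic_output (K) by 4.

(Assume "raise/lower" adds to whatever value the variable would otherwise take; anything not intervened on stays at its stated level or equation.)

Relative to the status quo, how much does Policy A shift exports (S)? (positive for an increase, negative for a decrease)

-20

Baseline:
  K = 67
  S = 127 + 5·67 = 462
Policy A (K − 4):
  K = 67 − 4 = 63
  S = 127 + 5·63 = 442
Change in S: 442 − 462 = -20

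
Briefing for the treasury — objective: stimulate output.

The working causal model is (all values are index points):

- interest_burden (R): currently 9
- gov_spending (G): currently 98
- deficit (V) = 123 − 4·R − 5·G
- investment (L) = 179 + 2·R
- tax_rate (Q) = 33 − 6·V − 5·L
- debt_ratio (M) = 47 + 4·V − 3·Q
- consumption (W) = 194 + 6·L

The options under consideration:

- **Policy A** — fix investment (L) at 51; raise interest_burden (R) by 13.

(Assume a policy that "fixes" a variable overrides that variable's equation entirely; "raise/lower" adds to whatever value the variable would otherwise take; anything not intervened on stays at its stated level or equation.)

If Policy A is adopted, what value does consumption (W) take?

Policy A (L := 51, R + 13):
  R = 9 + 13 = 22
  L = 51
  W = 194 + 6·51 = 500

500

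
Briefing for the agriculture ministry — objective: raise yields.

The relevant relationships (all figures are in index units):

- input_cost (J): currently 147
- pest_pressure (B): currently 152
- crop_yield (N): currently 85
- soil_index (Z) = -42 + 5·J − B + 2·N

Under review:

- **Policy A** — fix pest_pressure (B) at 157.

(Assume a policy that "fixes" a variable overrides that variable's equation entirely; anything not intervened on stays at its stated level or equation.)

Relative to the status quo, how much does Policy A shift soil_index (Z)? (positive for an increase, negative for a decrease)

Baseline:
  J = 147
  B = 152
  N = 85
  Z = -42 + 5·147 − 152 + 2·85 = 711
Policy A (B := 157):
  J = 147
  B = 157
  N = 85
  Z = -42 + 5·147 − 157 + 2·85 = 706
Change in Z: 706 − 711 = -5

-5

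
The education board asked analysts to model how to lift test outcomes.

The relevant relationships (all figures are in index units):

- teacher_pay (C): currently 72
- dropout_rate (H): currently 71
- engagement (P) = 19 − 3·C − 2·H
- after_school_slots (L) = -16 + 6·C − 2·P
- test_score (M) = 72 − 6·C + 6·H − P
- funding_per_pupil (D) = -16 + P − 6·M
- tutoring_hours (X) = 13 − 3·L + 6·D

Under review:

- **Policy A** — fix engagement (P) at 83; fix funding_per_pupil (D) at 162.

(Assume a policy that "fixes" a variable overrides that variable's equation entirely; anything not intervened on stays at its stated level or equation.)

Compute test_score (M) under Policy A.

-17

Policy A (P := 83, D := 162):
  C = 72
  H = 71
  P = 83
  M = 72 − 6·72 + 6·71 − 83 = -17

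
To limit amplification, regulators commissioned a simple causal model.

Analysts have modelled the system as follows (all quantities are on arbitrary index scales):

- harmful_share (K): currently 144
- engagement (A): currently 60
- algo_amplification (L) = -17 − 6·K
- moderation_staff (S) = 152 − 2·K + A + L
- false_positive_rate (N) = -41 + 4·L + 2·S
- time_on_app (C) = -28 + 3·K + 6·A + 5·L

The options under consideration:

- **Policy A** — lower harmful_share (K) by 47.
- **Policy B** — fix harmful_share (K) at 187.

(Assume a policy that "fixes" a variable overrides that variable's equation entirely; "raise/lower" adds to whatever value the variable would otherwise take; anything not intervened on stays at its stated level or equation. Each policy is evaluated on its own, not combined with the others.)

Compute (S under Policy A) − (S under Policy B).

720

Policy A (K − 47):
  K = 144 − 47 = 97
  A = 60
  L = -17 − 6·97 = -599
  S = 152 − 2·97 + 60 + (-599) = -581
Policy B (K := 187):
  K = 187
  A = 60
  L = -17 − 6·187 = -1139
  S = 152 − 2·187 + 60 + (-1139) = -1301
S: -581 − (-1301) = 720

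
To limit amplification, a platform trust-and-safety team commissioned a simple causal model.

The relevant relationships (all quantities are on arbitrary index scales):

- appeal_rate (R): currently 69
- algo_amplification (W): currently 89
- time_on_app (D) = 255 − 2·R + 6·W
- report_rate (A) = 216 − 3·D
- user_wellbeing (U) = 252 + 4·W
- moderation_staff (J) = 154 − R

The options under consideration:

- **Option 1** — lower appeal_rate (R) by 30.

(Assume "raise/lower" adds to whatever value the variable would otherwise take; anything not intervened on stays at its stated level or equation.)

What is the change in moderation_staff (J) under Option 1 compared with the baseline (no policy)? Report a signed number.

30

Baseline:
  R = 69
  J = 154 − 69 = 85
Option 1 (R − 30):
  R = 69 − 30 = 39
  J = 154 − 39 = 115
Change in J: 115 − 85 = 30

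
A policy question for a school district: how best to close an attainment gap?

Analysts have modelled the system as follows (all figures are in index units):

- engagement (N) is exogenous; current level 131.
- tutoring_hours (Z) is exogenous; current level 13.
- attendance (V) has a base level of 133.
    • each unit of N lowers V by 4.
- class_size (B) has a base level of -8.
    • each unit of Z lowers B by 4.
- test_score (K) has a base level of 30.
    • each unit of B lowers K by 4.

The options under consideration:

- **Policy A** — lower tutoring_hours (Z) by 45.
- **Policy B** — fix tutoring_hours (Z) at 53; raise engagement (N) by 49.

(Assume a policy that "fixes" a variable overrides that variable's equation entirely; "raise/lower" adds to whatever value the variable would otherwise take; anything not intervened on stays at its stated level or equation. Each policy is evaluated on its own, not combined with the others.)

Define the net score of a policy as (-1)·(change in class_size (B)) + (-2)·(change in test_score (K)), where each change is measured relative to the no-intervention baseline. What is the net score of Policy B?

Baseline:
  Z = 13
  B = -8 − 4·13 = -60
  K = 30 − 4·(-60) = 270
Policy B (Z := 53, N + 49):
  Z = 53
  B = -8 − 4·53 = -220
  K = 30 − 4·(-220) = 910
ΔB = -220 − (-60) = -160; ΔK = 910 − 270 = 640
Score = (-1)·(-160) + (-2)·640 = -1120

-1120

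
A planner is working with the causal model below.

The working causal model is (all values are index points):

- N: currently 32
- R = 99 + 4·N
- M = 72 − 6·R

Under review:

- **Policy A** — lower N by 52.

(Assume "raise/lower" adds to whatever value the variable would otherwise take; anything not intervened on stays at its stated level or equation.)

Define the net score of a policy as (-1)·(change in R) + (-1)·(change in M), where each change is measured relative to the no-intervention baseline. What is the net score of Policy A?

Baseline:
  N = 32
  R = 99 + 4·32 = 227
  M = 72 − 6·227 = -1290
Policy A (N − 52):
  N = 32 − 52 = -20
  R = 99 + 4·(-20) = 19
  M = 72 − 6·19 = -42
ΔR = 19 − 227 = -208; ΔM = -42 − (-1290) = 1248
Score = (-1)·(-208) + (-1)·1248 = -1040

-1040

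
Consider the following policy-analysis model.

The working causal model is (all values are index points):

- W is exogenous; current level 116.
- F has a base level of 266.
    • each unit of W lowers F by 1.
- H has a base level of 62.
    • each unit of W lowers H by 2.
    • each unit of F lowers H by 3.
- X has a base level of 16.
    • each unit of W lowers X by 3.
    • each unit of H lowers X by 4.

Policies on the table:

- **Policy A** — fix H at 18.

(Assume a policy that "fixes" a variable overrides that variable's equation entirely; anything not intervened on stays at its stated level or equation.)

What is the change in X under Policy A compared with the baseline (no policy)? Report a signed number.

-2552

Baseline:
  W = 116
  F = 266 − 116 = 150
  H = 62 − 2·116 − 3·150 = -620
  X = 16 − 3·116 − 4·(-620) = 2148
Policy A (H := 18):
  W = 116
  F = 266 − 116 = 150
  H = 18
  X = 16 − 3·116 − 4·18 = -404
Change in X: -404 − 2148 = -2552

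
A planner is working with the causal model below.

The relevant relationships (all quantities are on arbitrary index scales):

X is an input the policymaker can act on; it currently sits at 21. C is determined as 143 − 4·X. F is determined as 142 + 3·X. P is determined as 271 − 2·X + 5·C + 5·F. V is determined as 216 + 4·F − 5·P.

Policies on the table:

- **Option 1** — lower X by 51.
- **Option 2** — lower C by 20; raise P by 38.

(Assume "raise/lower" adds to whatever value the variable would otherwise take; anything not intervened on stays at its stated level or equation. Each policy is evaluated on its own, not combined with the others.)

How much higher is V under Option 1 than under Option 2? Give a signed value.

Option 1 (X − 51):
  X = 21 − 51 = -30
  C = 143 − 4·(-30) = 263
  F = 142 + 3·(-30) = 52
  P = 271 − 2·(-30) + 5·263 + 5·52 = 1906
  V = 216 + 4·52 − 5·1906 = -9106
Option 2 (C − 20, P + 38):
  X = 21
  C = 143 − 4·21 (−20 from intervention) = 39
  F = 142 + 3·21 = 205
  P = 271 − 2·21 + 5·39 + 5·205 (+38 from intervention) = 1487
  V = 216 + 4·205 − 5·1487 = -6399
V: -9106 − (-6399) = -2707

-2707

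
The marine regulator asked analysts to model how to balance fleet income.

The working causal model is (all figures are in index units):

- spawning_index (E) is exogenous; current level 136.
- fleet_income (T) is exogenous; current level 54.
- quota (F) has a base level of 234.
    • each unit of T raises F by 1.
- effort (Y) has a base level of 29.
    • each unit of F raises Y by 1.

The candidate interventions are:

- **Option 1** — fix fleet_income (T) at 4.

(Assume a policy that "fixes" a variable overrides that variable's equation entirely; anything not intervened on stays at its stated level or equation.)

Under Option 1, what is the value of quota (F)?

Option 1 (T := 4):
  T = 4
  F = 234 + 4 = 238

238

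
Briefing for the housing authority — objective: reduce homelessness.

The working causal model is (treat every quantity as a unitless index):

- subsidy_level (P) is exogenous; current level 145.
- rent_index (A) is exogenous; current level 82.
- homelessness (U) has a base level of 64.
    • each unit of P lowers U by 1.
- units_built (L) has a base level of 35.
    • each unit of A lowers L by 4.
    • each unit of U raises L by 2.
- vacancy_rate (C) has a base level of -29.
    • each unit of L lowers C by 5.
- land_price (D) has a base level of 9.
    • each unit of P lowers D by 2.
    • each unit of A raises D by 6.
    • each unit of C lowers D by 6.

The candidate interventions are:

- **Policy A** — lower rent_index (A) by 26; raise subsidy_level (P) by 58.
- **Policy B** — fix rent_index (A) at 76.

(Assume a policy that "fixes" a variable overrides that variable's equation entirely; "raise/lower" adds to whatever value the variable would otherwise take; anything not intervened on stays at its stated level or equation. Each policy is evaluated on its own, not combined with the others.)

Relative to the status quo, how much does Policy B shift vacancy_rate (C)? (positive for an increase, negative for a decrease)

-120

Baseline:
  P = 145
  A = 82
  U = 64 − 145 = -81
  L = 35 − 4·82 + 2·(-81) = -455
  C = -29 − 5·(-455) = 2246
Policy B (A := 76):
  P = 145
  A = 76
  U = 64 − 145 = -81
  L = 35 − 4·76 + 2·(-81) = -431
  C = -29 − 5·(-431) = 2126
Change in C: 2126 − 2246 = -120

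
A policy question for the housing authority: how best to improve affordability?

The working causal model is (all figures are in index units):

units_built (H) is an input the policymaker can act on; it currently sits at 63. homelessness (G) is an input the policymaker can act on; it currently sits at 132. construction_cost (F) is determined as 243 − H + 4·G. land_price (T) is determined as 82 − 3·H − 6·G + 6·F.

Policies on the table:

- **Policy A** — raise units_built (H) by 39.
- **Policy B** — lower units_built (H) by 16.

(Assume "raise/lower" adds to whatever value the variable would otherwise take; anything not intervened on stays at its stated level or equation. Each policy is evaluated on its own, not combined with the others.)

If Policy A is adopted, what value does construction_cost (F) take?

Policy A (H + 39):
  H = 63 + 39 = 102
  G = 132
  F = 243 − 102 + 4·132 = 669

669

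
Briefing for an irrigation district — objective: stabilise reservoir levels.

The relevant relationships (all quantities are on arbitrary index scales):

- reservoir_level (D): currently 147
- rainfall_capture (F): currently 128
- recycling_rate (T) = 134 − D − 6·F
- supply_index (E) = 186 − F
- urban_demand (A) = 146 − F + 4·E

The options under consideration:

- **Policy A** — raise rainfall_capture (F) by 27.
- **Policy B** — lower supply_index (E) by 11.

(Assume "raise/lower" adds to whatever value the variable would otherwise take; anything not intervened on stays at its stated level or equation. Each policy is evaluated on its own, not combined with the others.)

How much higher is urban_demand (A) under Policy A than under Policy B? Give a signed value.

-91

Policy A (F + 27):
  F = 128 + 27 = 155
  E = 186 − 155 = 31
  A = 146 − 155 + 4·31 = 115
Policy B (E − 11):
  F = 128
  E = 186 − 128 (−11 from intervention) = 47
  A = 146 − 128 + 4·47 = 206
A: 115 − 206 = -91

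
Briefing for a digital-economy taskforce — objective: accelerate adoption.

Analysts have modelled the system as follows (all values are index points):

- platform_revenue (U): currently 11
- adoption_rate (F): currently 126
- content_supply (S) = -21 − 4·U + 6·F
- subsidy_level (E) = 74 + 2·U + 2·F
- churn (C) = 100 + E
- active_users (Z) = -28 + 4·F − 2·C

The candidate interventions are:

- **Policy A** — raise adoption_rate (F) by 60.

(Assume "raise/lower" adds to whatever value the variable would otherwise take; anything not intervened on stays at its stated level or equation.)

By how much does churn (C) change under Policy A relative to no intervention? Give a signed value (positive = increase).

Baseline:
  U = 11
  F = 126
  E = 74 + 2·11 + 2·126 = 348
  C = 100 + 348 = 448
Policy A (F + 60):
  U = 11
  F = 126 + 60 = 186
  E = 74 + 2·11 + 2·186 = 468
  C = 100 + 468 = 568
Change in C: 568 − 448 = 120

120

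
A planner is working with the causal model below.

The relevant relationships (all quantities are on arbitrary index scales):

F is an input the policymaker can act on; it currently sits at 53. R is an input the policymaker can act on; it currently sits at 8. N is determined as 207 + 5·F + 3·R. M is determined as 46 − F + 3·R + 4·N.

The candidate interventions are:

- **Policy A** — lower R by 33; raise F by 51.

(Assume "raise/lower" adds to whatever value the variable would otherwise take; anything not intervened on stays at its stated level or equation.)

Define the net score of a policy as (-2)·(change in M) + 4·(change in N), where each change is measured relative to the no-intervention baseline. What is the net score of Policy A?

Baseline:
  F = 53
  R = 8
  N = 207 + 5·53 + 3·8 = 496
  M = 46 − 53 + 3·8 + 4·496 = 2001
Policy A (R − 33, F + 51):
  F = 53 + 51 = 104
  R = 8 − 33 = -25
  N = 207 + 5·104 + 3·(-25) = 652
  M = 46 − 104 + 3·(-25) + 4·652 = 2475
ΔM = 2475 − 2001 = 474; ΔN = 652 − 496 = 156
Score = (-2)·474 + 4·156 = -324

-324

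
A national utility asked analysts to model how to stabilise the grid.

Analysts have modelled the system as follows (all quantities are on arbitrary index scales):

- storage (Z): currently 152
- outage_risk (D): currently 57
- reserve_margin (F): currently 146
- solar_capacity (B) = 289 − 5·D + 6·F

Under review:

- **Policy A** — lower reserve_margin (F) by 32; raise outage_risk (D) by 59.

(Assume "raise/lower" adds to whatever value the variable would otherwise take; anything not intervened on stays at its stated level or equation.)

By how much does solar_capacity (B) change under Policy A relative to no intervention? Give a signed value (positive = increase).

Baseline:
  D = 57
  F = 146
  B = 289 − 5·57 + 6·146 = 880
Policy A (F − 32, D + 59):
  D = 57 + 59 = 116
  F = 146 − 32 = 114
  B = 289 − 5·116 + 6·114 = 393
Change in B: 393 − 880 = -487

-487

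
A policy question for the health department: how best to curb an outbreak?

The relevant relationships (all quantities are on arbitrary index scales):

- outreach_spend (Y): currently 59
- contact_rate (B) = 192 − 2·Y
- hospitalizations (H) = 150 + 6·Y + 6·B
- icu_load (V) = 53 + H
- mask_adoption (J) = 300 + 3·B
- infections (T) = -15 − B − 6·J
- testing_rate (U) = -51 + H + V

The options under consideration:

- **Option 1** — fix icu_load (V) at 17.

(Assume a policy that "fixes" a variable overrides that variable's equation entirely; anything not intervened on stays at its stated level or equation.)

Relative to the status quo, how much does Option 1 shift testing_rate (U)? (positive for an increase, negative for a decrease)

-984

Baseline:
  Y = 59
  B = 192 − 2·59 = 74
  H = 150 + 6·59 + 6·74 = 948
  V = 53 + 948 = 1001
  U = -51 + 948 + 1001 = 1898
Option 1 (V := 17):
  Y = 59
  B = 192 − 2·59 = 74
  H = 150 + 6·59 + 6·74 = 948
  V = 17
  U = -51 + 948 + 17 = 914
Change in U: 914 − 1898 = -984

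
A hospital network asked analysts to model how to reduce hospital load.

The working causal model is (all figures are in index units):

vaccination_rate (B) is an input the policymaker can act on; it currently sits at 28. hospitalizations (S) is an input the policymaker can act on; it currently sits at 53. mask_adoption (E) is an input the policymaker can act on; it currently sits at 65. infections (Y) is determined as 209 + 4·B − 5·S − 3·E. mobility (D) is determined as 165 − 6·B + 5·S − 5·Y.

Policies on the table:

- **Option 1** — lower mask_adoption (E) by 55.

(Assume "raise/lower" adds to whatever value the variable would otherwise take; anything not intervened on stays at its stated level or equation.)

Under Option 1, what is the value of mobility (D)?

Option 1 (E − 55):
  B = 28
  S = 53
  E = 65 − 55 = 10
  Y = 209 + 4·28 − 5·53 − 3·10 = 26
  D = 165 − 6·28 + 5·53 − 5·26 = 132

132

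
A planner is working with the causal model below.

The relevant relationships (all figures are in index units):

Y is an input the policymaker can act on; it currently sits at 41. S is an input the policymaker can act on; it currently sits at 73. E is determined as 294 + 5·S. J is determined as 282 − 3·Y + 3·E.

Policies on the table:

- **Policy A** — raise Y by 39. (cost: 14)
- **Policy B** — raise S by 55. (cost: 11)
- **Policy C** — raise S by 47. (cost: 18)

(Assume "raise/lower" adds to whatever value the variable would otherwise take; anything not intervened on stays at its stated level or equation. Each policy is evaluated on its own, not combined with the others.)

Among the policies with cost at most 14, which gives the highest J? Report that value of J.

2961

Policy A (Y + 39):
  Y = 41 + 39 = 80
  S = 73
  E = 294 + 5·73 = 659
  J = 282 − 3·80 + 3·659 = 2019
Policy B (S + 55):
  Y = 41
  S = 73 + 55 = 128
  E = 294 + 5·128 = 934
  J = 282 − 3·41 + 3·934 = 2961
Comparing — Policy A: J=2019, Policy B: J=2961. Highest is 2961 (Policy B).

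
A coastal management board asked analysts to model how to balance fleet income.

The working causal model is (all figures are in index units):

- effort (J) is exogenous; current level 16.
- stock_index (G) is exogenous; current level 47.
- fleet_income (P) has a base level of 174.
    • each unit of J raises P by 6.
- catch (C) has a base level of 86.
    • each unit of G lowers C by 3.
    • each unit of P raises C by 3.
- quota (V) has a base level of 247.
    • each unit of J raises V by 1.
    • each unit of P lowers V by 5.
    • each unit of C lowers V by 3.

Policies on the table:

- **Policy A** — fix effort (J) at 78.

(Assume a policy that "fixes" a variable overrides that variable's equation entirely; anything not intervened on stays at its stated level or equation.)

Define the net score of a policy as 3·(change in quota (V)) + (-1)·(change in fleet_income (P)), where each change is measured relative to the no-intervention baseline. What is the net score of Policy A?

Baseline:
  J = 16
  G = 47
  P = 174 + 6·16 = 270
  C = 86 − 3·47 + 3·270 = 755
  V = 247 + 16 − 5·270 − 3·755 = -3352
Policy A (J := 78):
  J = 78
  G = 47
  P = 174 + 6·78 = 642
  C = 86 − 3·47 + 3·642 = 1871
  V = 247 + 78 − 5·642 − 3·1871 = -8498
ΔV = -8498 − (-3352) = -5146; ΔP = 642 − 270 = 372
Score = 3·(-5146) + (-1)·372 = -15810

-15810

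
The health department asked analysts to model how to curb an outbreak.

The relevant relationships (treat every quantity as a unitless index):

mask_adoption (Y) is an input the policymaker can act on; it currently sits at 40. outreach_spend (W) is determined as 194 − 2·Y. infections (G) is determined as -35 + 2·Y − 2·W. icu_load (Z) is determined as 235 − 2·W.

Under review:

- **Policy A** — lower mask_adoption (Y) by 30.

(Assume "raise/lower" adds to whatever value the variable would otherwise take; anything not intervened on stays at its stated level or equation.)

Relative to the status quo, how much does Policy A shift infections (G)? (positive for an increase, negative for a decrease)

Baseline:
  Y = 40
  W = 194 − 2·40 = 114
  G = -35 + 2·40 − 2·114 = -183
Policy A (Y − 30):
  Y = 40 − 30 = 10
  W = 194 − 2·10 = 174
  G = -35 + 2·10 − 2·174 = -363
Change in G: -363 − (-183) = -180

-180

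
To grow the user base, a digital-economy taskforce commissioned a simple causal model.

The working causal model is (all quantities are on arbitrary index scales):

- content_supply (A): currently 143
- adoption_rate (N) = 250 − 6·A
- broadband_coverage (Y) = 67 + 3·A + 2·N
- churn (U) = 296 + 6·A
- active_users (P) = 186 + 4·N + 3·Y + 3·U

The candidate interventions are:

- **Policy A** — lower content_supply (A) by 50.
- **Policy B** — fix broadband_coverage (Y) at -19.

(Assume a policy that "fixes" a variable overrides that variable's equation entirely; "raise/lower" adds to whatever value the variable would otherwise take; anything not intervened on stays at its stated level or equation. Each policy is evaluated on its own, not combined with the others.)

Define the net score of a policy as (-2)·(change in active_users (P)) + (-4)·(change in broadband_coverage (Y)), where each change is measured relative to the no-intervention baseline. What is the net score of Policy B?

-7010

Baseline:
  A = 143
  N = 250 − 6·143 = -608
  Y = 67 + 3·143 + 2·(-608) = -720
  U = 296 + 6·143 = 1154
  P = 186 + 4·(-608) + 3·(-720) + 3·1154 = -944
Policy B (Y := -19):
  A = 143
  N = 250 − 6·143 = -608
  Y = -19
  U = 296 + 6·143 = 1154
  P = 186 + 4·(-608) + 3·(-19) + 3·1154 = 1159
ΔP = 1159 − (-944) = 2103; ΔY = -19 − (-720) = 701
Score = (-2)·2103 + (-4)·701 = -7010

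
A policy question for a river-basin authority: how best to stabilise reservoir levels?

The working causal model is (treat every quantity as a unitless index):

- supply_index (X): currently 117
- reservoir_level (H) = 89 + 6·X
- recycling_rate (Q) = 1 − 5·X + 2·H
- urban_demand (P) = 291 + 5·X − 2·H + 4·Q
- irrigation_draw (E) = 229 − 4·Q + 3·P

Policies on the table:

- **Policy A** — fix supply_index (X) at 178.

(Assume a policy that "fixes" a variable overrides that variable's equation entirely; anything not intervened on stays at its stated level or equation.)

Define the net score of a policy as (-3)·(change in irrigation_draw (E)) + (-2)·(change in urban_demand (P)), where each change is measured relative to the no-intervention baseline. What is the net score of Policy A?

-8967

Baseline:
  X = 117
  H = 89 + 6·117 = 791
  Q = 1 − 5·117 + 2·791 = 998
  P = 291 + 5·117 − 2·791 + 4·998 = 3286
  E = 229 − 4·998 + 3·3286 = 6095
Policy A (X := 178):
  X = 178
  H = 89 + 6·178 = 1157
  Q = 1 − 5·178 + 2·1157 = 1425
  P = 291 + 5·178 − 2·1157 + 4·1425 = 4567
  E = 229 − 4·1425 + 3·4567 = 8230
ΔE = 8230 − 6095 = 2135; ΔP = 4567 − 3286 = 1281
Score = (-3)·2135 + (-2)·1281 = -8967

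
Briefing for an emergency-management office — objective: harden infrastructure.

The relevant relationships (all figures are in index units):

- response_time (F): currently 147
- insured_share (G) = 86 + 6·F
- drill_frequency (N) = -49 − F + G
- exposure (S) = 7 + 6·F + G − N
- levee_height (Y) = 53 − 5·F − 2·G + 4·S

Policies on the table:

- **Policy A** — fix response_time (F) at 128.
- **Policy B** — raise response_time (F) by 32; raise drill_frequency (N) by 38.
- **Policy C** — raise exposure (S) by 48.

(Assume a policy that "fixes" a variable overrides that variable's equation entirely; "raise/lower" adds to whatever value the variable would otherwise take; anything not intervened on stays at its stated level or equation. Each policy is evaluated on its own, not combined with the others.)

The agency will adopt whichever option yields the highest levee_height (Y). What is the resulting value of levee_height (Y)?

1922

Policy A (F := 128):
  F = 128
  G = 86 + 6·128 = 854
  N = -49 − 128 + 854 = 677
  S = 7 + 6·128 + 854 − 677 = 952
  Y = 53 − 5·128 − 2·854 + 4·952 = 1513
Policy B (F + 32, N + 38):
  F = 147 + 32 = 179
  G = 86 + 6·179 = 1160
  N = -49 − 179 + 1160 (+38 from intervention) = 970
  S = 7 + 6·179 + 1160 − 970 = 1271
  Y = 53 − 5·179 − 2·1160 + 4·1271 = 1922
Policy C (S + 48):
  F = 147
  G = 86 + 6·147 = 968
  N = -49 − 147 + 968 = 772
  S = 7 + 6·147 + 968 − 772 (+48 from intervention) = 1133
  Y = 53 − 5·147 − 2·968 + 4·1133 = 1914
Comparing — Policy A: Y=1513, Policy B: Y=1922, Policy C: Y=1914. Highest is 1922 (Policy B).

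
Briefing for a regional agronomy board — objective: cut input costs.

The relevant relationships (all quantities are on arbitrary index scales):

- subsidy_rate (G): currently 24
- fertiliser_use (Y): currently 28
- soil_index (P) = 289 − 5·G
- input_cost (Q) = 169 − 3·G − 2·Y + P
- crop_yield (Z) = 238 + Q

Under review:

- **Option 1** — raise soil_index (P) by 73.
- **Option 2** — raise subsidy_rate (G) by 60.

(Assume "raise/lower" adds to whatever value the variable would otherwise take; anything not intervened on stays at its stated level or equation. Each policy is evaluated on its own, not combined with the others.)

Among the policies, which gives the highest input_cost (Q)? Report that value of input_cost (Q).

283

Option 1 (P + 73):
  G = 24
  Y = 28
  P = 289 − 5·24 (+73 from intervention) = 242
  Q = 169 − 3·24 − 2·28 + 242 = 283
Option 2 (G + 60):
  G = 24 + 60 = 84
  Y = 28
  P = 289 − 5·84 = -131
  Q = 169 − 3·84 − 2·28 + (-131) = -270
Comparing — Option 1: Q=283, Option 2: Q=-270. Highest is 283 (Option 1).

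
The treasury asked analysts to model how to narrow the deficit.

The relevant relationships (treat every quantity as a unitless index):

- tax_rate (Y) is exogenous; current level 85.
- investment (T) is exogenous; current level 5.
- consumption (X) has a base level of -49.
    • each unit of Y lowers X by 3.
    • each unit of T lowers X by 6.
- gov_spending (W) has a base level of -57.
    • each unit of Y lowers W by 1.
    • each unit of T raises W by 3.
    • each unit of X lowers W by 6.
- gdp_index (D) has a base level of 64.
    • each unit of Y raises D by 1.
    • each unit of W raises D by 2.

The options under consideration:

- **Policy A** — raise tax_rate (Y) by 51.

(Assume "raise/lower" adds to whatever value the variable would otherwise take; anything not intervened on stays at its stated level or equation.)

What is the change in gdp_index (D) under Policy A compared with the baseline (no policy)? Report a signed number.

1785

Baseline:
  Y = 85
  T = 5
  X = -49 − 3·85 − 6·5 = -334
  W = -57 − 85 + 3·5 − 6·(-334) = 1877
  D = 64 + 85 + 2·1877 = 3903
Policy A (Y + 51):
  Y = 85 + 51 = 136
  T = 5
  X = -49 − 3·136 − 6·5 = -487
  W = -57 − 136 + 3·5 − 6·(-487) = 2744
  D = 64 + 136 + 2·2744 = 5688
Change in D: 5688 − 3903 = 1785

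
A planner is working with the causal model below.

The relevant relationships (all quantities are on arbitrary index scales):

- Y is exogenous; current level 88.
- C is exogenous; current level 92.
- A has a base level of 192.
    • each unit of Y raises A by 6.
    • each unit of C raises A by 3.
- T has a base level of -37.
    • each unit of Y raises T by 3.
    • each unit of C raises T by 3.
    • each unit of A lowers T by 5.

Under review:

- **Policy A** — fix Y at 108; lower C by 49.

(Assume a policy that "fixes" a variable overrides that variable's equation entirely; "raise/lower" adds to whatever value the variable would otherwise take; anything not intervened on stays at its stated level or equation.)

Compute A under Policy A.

969

Policy A (Y := 108, C − 49):
  Y = 108
  C = 92 − 49 = 43
  A = 192 + 6·108 + 3·43 = 969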